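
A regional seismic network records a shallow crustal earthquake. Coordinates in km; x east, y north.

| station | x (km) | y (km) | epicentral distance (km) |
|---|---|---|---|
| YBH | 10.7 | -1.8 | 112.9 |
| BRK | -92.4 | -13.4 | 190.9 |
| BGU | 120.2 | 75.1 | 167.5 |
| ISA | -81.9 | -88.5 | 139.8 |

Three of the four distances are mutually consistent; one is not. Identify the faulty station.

Solve using three stations at a time. Using YBH, BRK, BGU (subtract circle equations pairwise → linear system) gives (x, y) ≈ (83.1, -88.1).
Distances from that point to each station vs reported:
  YBH: calculated 112.6 vs reported 112.9 → residual 0.3 km
  BRK: calculated 190.7 vs reported 190.9 → residual 0.2 km
  BGU: calculated 167.3 vs reported 167.5 → residual 0.2 km
  ISA: calculated 165.0 vs reported 139.8 → residual 25.2 km
YBH, BRK, BGU are mutually consistent (residuals ≈ 0); ISA is off by 25.2 km.

ISA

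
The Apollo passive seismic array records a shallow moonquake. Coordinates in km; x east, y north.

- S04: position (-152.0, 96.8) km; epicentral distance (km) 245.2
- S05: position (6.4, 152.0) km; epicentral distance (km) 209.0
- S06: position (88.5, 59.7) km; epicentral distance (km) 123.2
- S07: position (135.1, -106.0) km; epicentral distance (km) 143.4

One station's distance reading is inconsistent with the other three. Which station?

S07

Solve using three stations at a time. Using S04, S05, S06 (subtract circle equations pairwise → linear system) gives (x, y) ≈ (41.3, -54.0).
Distances from that point to each station vs reported:
  S04: calculated 245.2 vs reported 245.2 → residual 0.0 km
  S05: calculated 209.0 vs reported 209.0 → residual 0.0 km
  S06: calculated 123.1 vs reported 123.2 → residual 0.1 km
  S07: calculated 107.2 vs reported 143.4 → residual 36.2 km
S04, S05, S06 are mutually consistent (residuals ≈ 0); S07 is off by 36.2 km.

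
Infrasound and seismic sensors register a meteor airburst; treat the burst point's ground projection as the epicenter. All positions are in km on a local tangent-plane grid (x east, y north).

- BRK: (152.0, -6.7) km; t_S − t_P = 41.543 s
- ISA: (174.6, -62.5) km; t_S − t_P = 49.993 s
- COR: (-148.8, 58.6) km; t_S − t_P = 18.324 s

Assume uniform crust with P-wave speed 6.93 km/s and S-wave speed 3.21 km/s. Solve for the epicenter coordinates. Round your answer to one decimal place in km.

Distance from S−P lag: d = Δt · v_P v_S / (v_P − v_S) = Δt · (6.93·3.21)/(6.93−3.21) ≈ 5.9799·Δt.
So d_BRK = 248.42, d_ISA = 298.95, d_COR = 109.58 km.
Circle about each station: (x − 152.0)² + (y + 6.7)² = 248.42²; (x − 174.6)² + (y + 62.5)² = 298.95²; (x + 148.8)² + (y − 58.6)² = 109.58².
Subtracting pairs of circle equations eliminates x²+y² and gives linear equations (the radical axes):
45.2 x − 111.6 y = -16416.09
-601.6 x + 130.6 y = 52131.23
Solving the 2×2 system: x ≈ -60.0, y ≈ 122.8 km.

-60.0 km east, 122.8 km north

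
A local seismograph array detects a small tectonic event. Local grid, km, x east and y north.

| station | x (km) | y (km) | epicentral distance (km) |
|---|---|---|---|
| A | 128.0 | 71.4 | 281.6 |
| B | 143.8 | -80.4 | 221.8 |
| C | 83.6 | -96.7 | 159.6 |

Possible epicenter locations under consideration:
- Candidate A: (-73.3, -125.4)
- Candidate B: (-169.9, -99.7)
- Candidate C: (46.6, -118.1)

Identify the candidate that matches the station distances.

For each candidate, compare |candidate − station| to the reported distance:
Candidate A: residuals A 0.1, B 0.1, C 0.1 → max 0.1 km
Candidate B: residuals A 61.9, B 92.5, C 93.9 → max 93.9 km
Candidate C: residuals A 75.4, B 117.5, C 116.9 → max 117.5 km
Only Candidate A has all residuals ≈ 0.

Candidate A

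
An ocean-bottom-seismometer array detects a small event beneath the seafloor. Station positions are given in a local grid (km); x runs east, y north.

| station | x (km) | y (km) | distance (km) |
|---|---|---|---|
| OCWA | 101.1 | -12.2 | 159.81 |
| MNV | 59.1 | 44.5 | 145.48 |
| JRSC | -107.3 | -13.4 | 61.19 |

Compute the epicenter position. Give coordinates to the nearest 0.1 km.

Circle about each station: (x − 101.1)² + (y + 12.2)² = 159.81²; (x − 59.1)² + (y − 44.5)² = 145.48²; (x + 107.3)² + (y + 13.4)² = 61.19².
Subtracting the OCWA equation from the MNV and JRSC equations removes the quadratic terms:
-84.0 x + 113.4 y = -522.18
-416.8 x − 2.4 y = 23117.82
Solving the 2×2 system: x ≈ -55.2, y ≈ -45.5 km.

(-55.2, -45.5)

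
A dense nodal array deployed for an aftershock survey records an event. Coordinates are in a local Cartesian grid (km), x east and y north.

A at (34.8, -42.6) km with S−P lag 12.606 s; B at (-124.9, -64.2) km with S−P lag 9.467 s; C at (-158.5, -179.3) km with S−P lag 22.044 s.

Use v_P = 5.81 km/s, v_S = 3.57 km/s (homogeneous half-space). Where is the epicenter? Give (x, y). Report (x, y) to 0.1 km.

-71.6 km east, 5.4 km north

Distance from S−P lag: d = Δt · v_P v_S / (v_P − v_S) = Δt · (5.81·3.57)/(5.81−3.57) ≈ 9.2597·Δt.
So d_A = 116.73, d_B = 87.66, d_C = 204.12 km.
Circle about each station: (x − 34.8)² + (y + 42.6)² = 116.73²; (x + 124.9)² + (y + 64.2)² = 87.66²; (x + 158.5)² + (y + 179.3)² = 204.12².
Subtracting the A equation from the B and C equations removes the quadratic terms:
-319.4 x − 43.2 y = 22637.47
-386.6 x − 273.4 y = 26205.86
Solving the 2×2 system: x ≈ -71.6, y ≈ 5.4 km.
Check against A (with the unrounded x, y): √((x − 34.8)²+(y + 42.6)²) = 116.73 ≈ 116.73 km. ✓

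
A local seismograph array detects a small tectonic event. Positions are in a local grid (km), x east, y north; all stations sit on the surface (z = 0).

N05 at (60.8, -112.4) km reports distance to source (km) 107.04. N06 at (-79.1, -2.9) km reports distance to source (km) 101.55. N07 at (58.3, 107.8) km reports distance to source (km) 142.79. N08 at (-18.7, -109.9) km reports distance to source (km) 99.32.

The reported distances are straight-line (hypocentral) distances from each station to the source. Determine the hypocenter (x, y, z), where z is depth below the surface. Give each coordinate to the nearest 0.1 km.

(13.8, -23.1, 35.7)

Each station gives a sphere (x−x_i)² + (y−y_i)² + z² = d_i² (stations at z=0).
Subtracting the N05 sphere from N06 and N07: z² cancels, leaving linear equations in x and y:
-279.8 x + 219.0 y = -8920.02
-5.0 x + 440.4 y = -10242.09
Solving: x ≈ 13.800, y ≈ -23.100 km (keep extra digits for the depth step; rounded: 13.8, -23.1).
Then from the N05 sphere: z² = 107.04² − (x − 60.8)² − (y + 112.4)² with x = 13.800, y = -23.100, so z ≈ 35.694 ≈ 35.7 km.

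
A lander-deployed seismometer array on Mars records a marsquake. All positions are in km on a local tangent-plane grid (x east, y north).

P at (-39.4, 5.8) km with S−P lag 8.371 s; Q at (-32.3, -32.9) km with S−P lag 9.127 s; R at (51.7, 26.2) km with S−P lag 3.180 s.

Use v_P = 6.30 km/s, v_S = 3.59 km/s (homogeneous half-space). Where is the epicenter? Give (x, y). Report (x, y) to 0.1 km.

Distance from S−P lag: d = Δt · v_P v_S / (v_P − v_S) = Δt · (6.30·3.59)/(6.30−3.59) ≈ 8.3458·Δt.
So d_P = 69.86, d_Q = 76.17, d_R = 26.54 km.
Circle about each station: (x + 39.4)² + (y − 5.8)² = 69.86²; (x + 32.3)² + (y + 32.9)² = 76.17²; (x − 51.7)² + (y − 26.2)² = 26.54².
Subtracting the P equation from the Q and R equations removes the quadratic terms:
14.2 x − 77.4 y = -381.75
182.2 x + 40.8 y = 5949.38
Solving the 2×2 system: x ≈ 30.3, y ≈ 10.5 km.

x ≈ 30.3 km, y ≈ 10.5 km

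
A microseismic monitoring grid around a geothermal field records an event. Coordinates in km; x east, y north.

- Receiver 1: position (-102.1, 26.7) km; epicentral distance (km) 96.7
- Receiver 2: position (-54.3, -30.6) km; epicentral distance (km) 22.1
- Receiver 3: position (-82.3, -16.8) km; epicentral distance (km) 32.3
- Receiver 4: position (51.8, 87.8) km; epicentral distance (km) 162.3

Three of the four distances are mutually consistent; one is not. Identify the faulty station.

Solve using three stations at a time. Using Receiver 1, Receiver 2, Receiver 4 (subtract circle equations pairwise → linear system) gives (x, y) ≈ (-39.1, -46.7).
Distances from that point to each station vs reported:
  Receiver 1: calculated 96.7 vs reported 96.7 → residual 0.0 km
  Receiver 2: calculated 22.1 vs reported 22.1 → residual 0.0 km
  Receiver 3: calculated 52.5 vs reported 32.3 → residual 20.2 km
  Receiver 4: calculated 162.3 vs reported 162.3 → residual 0.0 km
Receiver 1, Receiver 2, Receiver 4 are mutually consistent (residuals ≈ 0); Receiver 3 is off by 20.2 km.

Receiver 3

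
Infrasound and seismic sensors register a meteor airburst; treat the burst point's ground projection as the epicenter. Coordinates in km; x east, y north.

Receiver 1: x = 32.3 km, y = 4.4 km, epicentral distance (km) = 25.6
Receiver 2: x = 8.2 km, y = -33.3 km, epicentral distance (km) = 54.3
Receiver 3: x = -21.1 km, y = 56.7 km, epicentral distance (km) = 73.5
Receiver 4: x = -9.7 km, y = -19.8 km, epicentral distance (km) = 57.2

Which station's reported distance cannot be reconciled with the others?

Receiver 1

Solve using three stations at a time. Using Receiver 2, Receiver 3, Receiver 4 (subtract circle equations pairwise → linear system) gives (x, y) ≈ (37.7, 12.4).
Distances from that point to each station vs reported:
  Receiver 1: calculated 9.7 vs reported 25.6 → residual 15.9 km
  Receiver 2: calculated 54.4 vs reported 54.3 → residual 0.1 km
  Receiver 3: calculated 73.6 vs reported 73.5 → residual 0.1 km
  Receiver 4: calculated 57.3 vs reported 57.2 → residual 0.1 km
Receiver 2, Receiver 3, Receiver 4 are mutually consistent (residuals ≈ 0); Receiver 1 is off by 15.9 km.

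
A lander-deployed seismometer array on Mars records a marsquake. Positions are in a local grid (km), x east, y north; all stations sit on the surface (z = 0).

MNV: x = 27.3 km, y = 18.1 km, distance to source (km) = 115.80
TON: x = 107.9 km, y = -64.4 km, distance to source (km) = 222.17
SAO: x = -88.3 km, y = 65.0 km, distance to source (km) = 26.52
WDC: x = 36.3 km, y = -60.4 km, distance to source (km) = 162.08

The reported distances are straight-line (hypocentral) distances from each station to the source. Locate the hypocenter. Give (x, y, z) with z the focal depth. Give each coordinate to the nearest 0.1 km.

Each station gives a sphere (x−x_i)² + (y−y_i)² + z² = d_i² (stations at z=0).
Subtracting the MNV sphere from TON and SAO: z² cancels, leaving linear equations in x and y:
161.2 x − 165.0 y = -21233.00
-231.2 x + 93.8 y = 23655.32
Solving: x ≈ -83.008, y ≈ 47.588 km (keep extra digits for the depth step; rounded: -83.0, 47.6).
Then from the MNV sphere: z² = 115.80² − (x − 27.3)² − (y − 18.1)² with x = -83.008, y = 47.588, so z ≈ 19.294 ≈ 19.3 km.

(-83.0, 47.6, 19.3)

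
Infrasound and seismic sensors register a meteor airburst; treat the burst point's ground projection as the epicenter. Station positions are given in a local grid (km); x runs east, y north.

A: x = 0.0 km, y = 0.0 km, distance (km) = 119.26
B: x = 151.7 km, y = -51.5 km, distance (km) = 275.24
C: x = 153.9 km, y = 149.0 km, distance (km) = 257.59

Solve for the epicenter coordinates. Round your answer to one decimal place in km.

x ≈ -92.8 km, y ≈ 74.9 km

Circle about each station: x² + y² = 119.26²; (x − 151.7)² + (y + 51.5)² = 275.24²; (x − 153.9)² + (y − 149.0)² = 257.59².
Subtracting the A equation from the B and C equations removes the quadratic terms:
303.4 x − 103.0 y = -35868.97
307.8 x + 298.0 y = -6243.45
Solving the 2×2 system: x ≈ -92.8, y ≈ 74.9 km.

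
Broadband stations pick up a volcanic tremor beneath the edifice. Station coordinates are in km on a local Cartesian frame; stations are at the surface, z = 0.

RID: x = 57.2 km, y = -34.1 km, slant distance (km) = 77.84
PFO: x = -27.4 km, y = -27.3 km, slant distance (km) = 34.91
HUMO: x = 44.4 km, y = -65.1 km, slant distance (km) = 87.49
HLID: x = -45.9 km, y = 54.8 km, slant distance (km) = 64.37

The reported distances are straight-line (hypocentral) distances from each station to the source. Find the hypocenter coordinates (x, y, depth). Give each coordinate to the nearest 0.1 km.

Each station gives a sphere (x−x_i)² + (y−y_i)² + z² = d_i² (stations at z=0).
Subtracting the RID sphere from PFO and HUMO: z² cancels, leaving linear equations in x and y:
-169.2 x + 13.6 y = 1901.76
-25.6 x − 62.0 y = 179.29
Solving: x ≈ -11.104, y ≈ 1.693 km (keep extra digits for the depth step; rounded: -11.1, 1.7).
Then from the RID sphere: z² = 77.84² − (x − 57.2)² − (y + 34.1)² with x = -11.104, y = 1.693, so z ≈ 10.606 ≈ 10.6 km.
Check against HLID (with the unrounded solution): distance 64.37 ≈ 64.37 km. ✓

x ≈ -11.1 km, y ≈ 1.7 km, depth ≈ 10.6 km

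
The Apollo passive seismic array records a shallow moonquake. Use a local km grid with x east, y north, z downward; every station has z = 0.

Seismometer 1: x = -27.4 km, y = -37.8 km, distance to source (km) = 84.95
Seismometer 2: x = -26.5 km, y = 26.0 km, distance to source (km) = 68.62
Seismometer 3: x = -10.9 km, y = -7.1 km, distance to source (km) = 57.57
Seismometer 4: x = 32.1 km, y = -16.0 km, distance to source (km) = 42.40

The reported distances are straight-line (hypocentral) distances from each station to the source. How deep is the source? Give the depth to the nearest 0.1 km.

Each station gives a sphere (x−x_i)² + (y−y_i)² + z² = d_i² (stations at z=0).
Subtracting the Seismometer 1 sphere from Seismometer 2 and Seismometer 3: z² cancels, leaving linear equations in x and y:
1.8 x + 127.6 y = 1706.45
33.0 x + 61.4 y = 1891.82
Solving: x ≈ 33.320, y ≈ 12.903 km (keep extra digits for the depth step; rounded: 33.3, 12.9).
Then from the Seismometer 1 sphere: z² = 84.95² − (x + 27.4)² − (y + 37.8)² with x = 33.320, y = 12.903, so z ≈ 30.964 ≈ 31.0 km.

31.0 km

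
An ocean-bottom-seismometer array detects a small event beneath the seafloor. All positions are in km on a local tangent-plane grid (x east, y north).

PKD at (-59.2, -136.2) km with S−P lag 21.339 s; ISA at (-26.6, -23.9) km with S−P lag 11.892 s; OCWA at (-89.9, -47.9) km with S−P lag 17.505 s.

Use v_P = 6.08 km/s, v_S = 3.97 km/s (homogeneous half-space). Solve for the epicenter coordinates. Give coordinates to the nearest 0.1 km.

Distance from S−P lag: d = Δt · v_P v_S / (v_P − v_S) = Δt · (6.08·3.97)/(6.08−3.97) ≈ 11.4396·Δt.
So d_PKD = 244.11, d_ISA = 136.04, d_OCWA = 200.25 km.
Circle about each station: (x + 59.2)² + (y + 136.2)² = 244.11²; (x + 26.6)² + (y + 23.9)² = 136.04²; (x + 89.9)² + (y + 47.9)² = 200.25².
Subtracting the PKD equation from the ISA and OCWA equations removes the quadratic terms:
65.2 x + 224.6 y = 20306.50
-61.4 x + 176.6 y = 7810.97
Solving the 2×2 system: x ≈ 72.4, y ≈ 69.4 km.

(72.4, 69.4)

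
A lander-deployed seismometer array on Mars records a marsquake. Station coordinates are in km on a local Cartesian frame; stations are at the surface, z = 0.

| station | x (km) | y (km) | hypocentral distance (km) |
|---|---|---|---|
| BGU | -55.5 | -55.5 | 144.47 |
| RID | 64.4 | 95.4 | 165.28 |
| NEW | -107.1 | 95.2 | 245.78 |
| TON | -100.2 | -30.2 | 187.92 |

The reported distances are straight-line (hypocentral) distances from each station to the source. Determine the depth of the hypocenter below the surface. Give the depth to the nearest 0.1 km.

z ≈ 61.3 km

Each station gives a sphere (x−x_i)² + (y−y_i)² + z² = d_i² (stations at z=0).
Subtracting the BGU sphere from RID and NEW: z² cancels, leaving linear equations in x and y:
239.8 x + 301.8 y = 642.12
-103.2 x + 301.4 y = -25163.28
Solving: x ≈ 75.302, y ≈ -57.705 km (keep extra digits for the depth step; rounded: 75.3, -57.7).
Then from the BGU sphere: z² = 144.47² − (x + 55.5)² − (y + 55.5)² with x = 75.302, y = -57.705, so z ≈ 61.299 ≈ 61.3 km.
Check against TON (with the unrounded solution): distance 187.92 ≈ 187.92 km. ✓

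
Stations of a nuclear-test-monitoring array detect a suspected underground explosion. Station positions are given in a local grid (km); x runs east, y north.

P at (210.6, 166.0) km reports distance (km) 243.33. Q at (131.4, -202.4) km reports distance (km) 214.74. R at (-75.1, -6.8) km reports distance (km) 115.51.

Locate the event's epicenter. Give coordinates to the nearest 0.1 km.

(40.4, -7.9)

Circle about each station: (x − 210.6)² + (y − 166.0)² = 243.33²; (x − 131.4)² + (y + 202.4)² = 214.74²; (x + 75.1)² + (y + 6.8)² = 115.51².
Subtracting pairs of circle equations eliminates x²+y² and gives linear equations (the radical axes):
-158.4 x − 736.8 y = -580.42
-571.4 x − 345.6 y = -20355.18
Solving the 2×2 system: x ≈ 40.4, y ≈ -7.9 km.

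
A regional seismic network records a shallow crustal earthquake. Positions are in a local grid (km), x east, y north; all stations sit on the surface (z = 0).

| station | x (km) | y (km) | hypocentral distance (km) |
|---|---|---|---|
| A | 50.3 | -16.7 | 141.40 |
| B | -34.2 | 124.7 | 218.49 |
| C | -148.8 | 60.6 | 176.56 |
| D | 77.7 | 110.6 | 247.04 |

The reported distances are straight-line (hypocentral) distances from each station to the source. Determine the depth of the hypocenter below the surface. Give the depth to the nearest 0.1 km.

depth ≈ 46.4 km

Each station gives a sphere (x−x_i)² + (y−y_i)² + z² = d_i² (stations at z=0).
Subtracting the A sphere from B and C: z² cancels, leaving linear equations in x and y:
-169.0 x + 282.8 y = -13833.17
-398.2 x + 154.6 y = 11825.35
Solving: x ≈ -63.397, y ≈ -86.801 km (keep extra digits for the depth step; rounded: -63.4, -86.8).
Then from the A sphere: z² = 141.40² − (x − 50.3)² − (y + 16.7)² with x = -63.397, y = -86.801, so z ≈ 46.398 ≈ 46.4 km.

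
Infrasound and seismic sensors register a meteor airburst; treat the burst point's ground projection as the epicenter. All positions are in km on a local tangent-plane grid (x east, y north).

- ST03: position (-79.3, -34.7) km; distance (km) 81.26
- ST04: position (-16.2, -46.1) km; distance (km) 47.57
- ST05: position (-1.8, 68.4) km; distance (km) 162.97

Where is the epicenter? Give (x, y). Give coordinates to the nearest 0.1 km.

Circle about each station: (x + 79.3)² + (y + 34.7)² = 81.26²; (x + 16.2)² + (y + 46.1)² = 47.57²; (x + 1.8)² + (y − 68.4)² = 162.97².
Subtracting the ST03 equation from the ST04 and ST05 equations removes the quadratic terms:
126.2 x − 22.8 y = -764.65
155.0 x + 206.2 y = -22766.81
Solving the 2×2 system: x ≈ -22.9, y ≈ -93.2 km.

(-22.9, -93.2)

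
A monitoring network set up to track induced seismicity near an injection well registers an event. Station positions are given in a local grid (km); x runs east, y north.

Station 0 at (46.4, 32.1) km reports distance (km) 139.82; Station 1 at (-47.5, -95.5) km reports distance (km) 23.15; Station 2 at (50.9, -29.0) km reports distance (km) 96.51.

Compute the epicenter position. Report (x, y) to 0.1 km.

x ≈ -25.7 km, y ≈ -87.7 km

Circle about each station: (x − 46.4)² + (y − 32.1)² = 139.82²; (x + 47.5)² + (y + 95.5)² = 23.15²; (x − 50.9)² + (y + 29.0)² = 96.51².
Subtracting pairs of circle equations eliminates x²+y² and gives linear equations (the radical axes):
-187.8 x − 255.2 y = 27206.84
9.0 x − 122.2 y = 10483.89
Solving the 2×2 system: x ≈ -25.7, y ≈ -87.7 km.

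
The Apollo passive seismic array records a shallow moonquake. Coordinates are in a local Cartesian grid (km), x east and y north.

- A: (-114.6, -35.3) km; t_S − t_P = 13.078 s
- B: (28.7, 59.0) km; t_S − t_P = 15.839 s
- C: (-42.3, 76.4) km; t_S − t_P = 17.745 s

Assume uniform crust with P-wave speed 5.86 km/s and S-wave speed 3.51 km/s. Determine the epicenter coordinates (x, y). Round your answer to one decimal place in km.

(-7.2, -74.9)

Distance from S−P lag: d = Δt · v_P v_S / (v_P − v_S) = Δt · (5.86·3.51)/(5.86−3.51) ≈ 8.7526·Δt.
So d_A = 114.47, d_B = 138.63, d_C = 155.31 km.
Circle about each station: (x + 114.6)² + (y + 35.3)² = 114.47²; (x − 28.7)² + (y − 59.0)² = 138.63²; (x + 42.3)² + (y − 76.4)² = 155.31².
Subtracting the A equation from the B and C equations removes the quadratic terms:
286.6 x + 188.6 y = -16189.46
144.6 x + 223.4 y = -17770.82
Solving the 2×2 system: x ≈ -7.2, y ≈ -74.9 km.
Check against A (with the unrounded x, y): √((x + 114.6)²+(y + 35.3)²) = 114.45 ≈ 114.47 km. ✓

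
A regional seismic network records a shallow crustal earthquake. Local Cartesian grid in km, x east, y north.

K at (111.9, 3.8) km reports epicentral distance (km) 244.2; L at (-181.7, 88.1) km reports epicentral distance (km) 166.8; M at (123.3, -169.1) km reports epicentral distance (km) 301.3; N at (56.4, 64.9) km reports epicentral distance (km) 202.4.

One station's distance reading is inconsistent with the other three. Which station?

Solve using three stations at a time. Using K, M, N (subtract circle equations pairwise → linear system) gives (x, y) ≈ (-131.8, -9.0).
Distances from that point to each station vs reported:
  K: calculated 244.0 vs reported 244.2 → residual 0.2 km
  L: calculated 109.2 vs reported 166.8 → residual 57.6 km
  M: calculated 301.1 vs reported 301.3 → residual 0.2 km
  N: calculated 202.2 vs reported 202.4 → residual 0.2 km
K, M, N are mutually consistent (residuals ≈ 0); L is off by 57.6 km.

L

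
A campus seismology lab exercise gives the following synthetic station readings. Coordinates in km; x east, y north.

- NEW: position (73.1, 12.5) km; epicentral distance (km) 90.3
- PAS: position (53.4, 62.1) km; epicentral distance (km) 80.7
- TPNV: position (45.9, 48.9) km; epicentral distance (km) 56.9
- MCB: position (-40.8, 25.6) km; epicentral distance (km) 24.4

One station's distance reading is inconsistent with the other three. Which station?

TPNV

Solve using three stations at a time. Using NEW, PAS, MCB (subtract circle equations pairwise → linear system) gives (x, y) ≈ (-16.7, 22.1).
Distances from that point to each station vs reported:
  NEW: calculated 90.3 vs reported 90.3 → residual 0.0 km
  PAS: calculated 80.7 vs reported 80.7 → residual 0.0 km
  TPNV: calculated 68.1 vs reported 56.9 → residual 11.2 km
  MCB: calculated 24.4 vs reported 24.4 → residual 0.0 km
NEW, PAS, MCB are mutually consistent (residuals ≈ 0); TPNV is off by 11.2 km.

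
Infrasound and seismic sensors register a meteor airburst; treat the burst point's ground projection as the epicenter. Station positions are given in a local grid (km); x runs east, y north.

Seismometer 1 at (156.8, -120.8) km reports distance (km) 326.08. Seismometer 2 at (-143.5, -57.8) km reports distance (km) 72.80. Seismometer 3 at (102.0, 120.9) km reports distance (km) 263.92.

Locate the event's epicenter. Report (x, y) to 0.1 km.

Circle about each station: (x − 156.8)² + (y + 120.8)² = 326.08²; (x + 143.5)² + (y + 57.8)² = 72.80²; (x − 102.0)² + (y − 120.9)² = 263.92².
Subtracting pairs of circle equations eliminates x²+y² and gives linear equations (the radical axes):
-600.6 x + 126.0 y = 85782.54
-109.6 x + 483.4 y = 22516.33
Solving the 2×2 system: x ≈ -139.7, y ≈ 14.9 km.

x ≈ -139.7 km, y ≈ 14.9 km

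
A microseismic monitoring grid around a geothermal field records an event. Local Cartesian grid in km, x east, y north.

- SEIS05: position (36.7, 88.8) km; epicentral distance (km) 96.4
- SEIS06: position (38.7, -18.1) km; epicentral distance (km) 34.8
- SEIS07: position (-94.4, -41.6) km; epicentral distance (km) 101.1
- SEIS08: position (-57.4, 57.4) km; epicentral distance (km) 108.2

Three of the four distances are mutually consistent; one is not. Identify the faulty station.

SEIS05

Solve using three stations at a time. Using SEIS06, SEIS07, SEIS08 (subtract circle equations pairwise → linear system) gives (x, y) ≈ (6.1, -30.2).
Distances from that point to each station vs reported:
  SEIS05: calculated 122.9 vs reported 96.4 → residual 26.5 km
  SEIS06: calculated 34.8 vs reported 34.8 → residual 0.0 km
  SEIS07: calculated 101.1 vs reported 101.1 → residual 0.0 km
  SEIS08: calculated 108.2 vs reported 108.2 → residual 0.0 km
SEIS06, SEIS07, SEIS08 are mutually consistent (residuals ≈ 0); SEIS05 is off by 26.5 km.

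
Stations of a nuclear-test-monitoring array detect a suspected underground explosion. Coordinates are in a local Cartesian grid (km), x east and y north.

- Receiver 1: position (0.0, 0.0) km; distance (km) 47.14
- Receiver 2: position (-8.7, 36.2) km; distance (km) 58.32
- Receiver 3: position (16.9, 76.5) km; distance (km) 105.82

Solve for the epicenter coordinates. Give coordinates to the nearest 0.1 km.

(-46.4, -8.3)

Circle about each station: x² + y² = 47.14²; (x + 8.7)² + (y − 36.2)² = 58.32²; (x − 16.9)² + (y − 76.5)² = 105.82².
Subtracting the Receiver 1 equation from the Receiver 2 and Receiver 3 equations removes the quadratic terms:
-17.4 x + 72.4 y = 207.09
33.8 x + 153.0 y = -2837.83
Solving the 2×2 system: x ≈ -46.4, y ≈ -8.3 km.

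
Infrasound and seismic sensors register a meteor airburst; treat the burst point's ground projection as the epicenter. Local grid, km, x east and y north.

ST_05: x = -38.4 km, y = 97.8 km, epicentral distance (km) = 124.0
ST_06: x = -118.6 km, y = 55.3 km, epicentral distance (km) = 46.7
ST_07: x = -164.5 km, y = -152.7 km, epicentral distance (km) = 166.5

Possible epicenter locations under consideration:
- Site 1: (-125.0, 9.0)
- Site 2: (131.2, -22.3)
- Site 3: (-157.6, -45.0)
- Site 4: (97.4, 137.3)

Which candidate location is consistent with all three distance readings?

For each candidate, compare |candidate − station| to the reported distance:
Site 1: residuals ST_05 0.0, ST_06 0.0, ST_07 0.0 → max 0.0 km
Site 2: residuals ST_05 83.8, ST_06 214.9, ST_07 156.7 → max 214.9 km
Site 3: residuals ST_05 62.0, ST_06 60.9, ST_07 58.6 → max 62.0 km
Site 4: residuals ST_05 17.4, ST_06 184.3, ST_07 224.3 → max 224.3 km
Only Site 1 has all residuals ≈ 0.

Site 1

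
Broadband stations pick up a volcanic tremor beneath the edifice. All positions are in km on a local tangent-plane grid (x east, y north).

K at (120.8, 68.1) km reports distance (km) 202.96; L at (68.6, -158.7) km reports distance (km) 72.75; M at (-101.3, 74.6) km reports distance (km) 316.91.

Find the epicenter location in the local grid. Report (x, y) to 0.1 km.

Circle about each station: (x − 120.8)² + (y − 68.1)² = 202.96²; (x − 68.6)² + (y + 158.7)² = 72.75²; (x + 101.3)² + (y − 74.6)² = 316.91².
Subtracting the K equation from the L and M equations removes the quadratic terms:
-104.4 x − 453.6 y = 46561.60
-444.2 x + 13.0 y = -62642.59
Solving the 2×2 system: x ≈ 137.1, y ≈ -134.2 km.

137.1 km east, -134.2 km north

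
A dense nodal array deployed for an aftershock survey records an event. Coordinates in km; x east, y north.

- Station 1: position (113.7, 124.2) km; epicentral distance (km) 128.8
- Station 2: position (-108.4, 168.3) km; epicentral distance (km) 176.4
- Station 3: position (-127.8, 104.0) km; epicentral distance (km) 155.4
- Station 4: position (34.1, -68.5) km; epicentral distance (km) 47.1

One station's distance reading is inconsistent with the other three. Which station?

Solve using three stations at a time. Using Station 1, Station 2, Station 3 (subtract circle equations pairwise → linear system) gives (x, y) ≈ (14.6, 41.9).
Distances from that point to each station vs reported:
  Station 1: calculated 128.8 vs reported 128.8 → residual 0.0 km
  Station 2: calculated 176.4 vs reported 176.4 → residual 0.0 km
  Station 3: calculated 155.4 vs reported 155.4 → residual 0.0 km
  Station 4: calculated 112.1 vs reported 47.1 → residual 65.0 km
Station 1, Station 2, Station 3 are mutually consistent (residuals ≈ 0); Station 4 is off by 65.0 km.

Station 4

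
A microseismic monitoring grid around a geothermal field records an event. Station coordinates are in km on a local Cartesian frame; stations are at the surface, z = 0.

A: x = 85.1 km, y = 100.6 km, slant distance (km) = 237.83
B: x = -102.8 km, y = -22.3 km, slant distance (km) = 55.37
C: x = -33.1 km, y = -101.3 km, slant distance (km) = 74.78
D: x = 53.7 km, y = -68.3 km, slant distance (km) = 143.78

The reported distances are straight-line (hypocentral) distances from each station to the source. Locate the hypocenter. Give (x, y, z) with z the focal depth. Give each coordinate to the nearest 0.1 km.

x ≈ -85.5 km, y ≈ -61.3 km, depth ≈ 35.3 km

Each station gives a sphere (x−x_i)² + (y−y_i)² + z² = d_i² (stations at z=0).
Subtracting the A sphere from B and C: z² cancels, leaving linear equations in x and y:
-375.8 x − 245.8 y = 47200.03
-236.4 x − 403.8 y = 44965.99
Solving: x ≈ -85.505, y ≈ -61.299 km (keep extra digits for the depth step; rounded: -85.5, -61.3).
Then from the A sphere: z² = 237.83² − (x − 85.1)² − (y − 100.6)² with x = -85.505, y = -61.299, so z ≈ 35.295 ≈ 35.3 km.
Check against D (with the unrounded solution): distance 143.78 ≈ 143.78 km. ✓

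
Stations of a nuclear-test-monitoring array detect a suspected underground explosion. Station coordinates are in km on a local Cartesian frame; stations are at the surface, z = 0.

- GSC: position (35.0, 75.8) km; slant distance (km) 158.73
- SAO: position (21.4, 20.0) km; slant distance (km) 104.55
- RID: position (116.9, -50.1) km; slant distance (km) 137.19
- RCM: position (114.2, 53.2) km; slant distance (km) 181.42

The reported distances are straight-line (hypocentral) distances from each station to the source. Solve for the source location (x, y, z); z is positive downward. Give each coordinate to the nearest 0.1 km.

(-12.5, -70.0, 41.0)

Each station gives a sphere (x−x_i)² + (y−y_i)² + z² = d_i² (stations at z=0).
Subtracting the GSC sphere from SAO and RID: z² cancels, leaving linear equations in x and y:
-27.2 x − 111.6 y = 8151.83
163.8 x − 251.8 y = 15579.10
Solving: x ≈ -12.496, y ≈ -70.000 km (keep extra digits for the depth step; rounded: -12.5, -70.0).
Then from the GSC sphere: z² = 158.73² − (x − 35.0)² − (y − 75.8)² with x = -12.496, y = -70.000, so z ≈ 41.009 ≈ 41.0 km.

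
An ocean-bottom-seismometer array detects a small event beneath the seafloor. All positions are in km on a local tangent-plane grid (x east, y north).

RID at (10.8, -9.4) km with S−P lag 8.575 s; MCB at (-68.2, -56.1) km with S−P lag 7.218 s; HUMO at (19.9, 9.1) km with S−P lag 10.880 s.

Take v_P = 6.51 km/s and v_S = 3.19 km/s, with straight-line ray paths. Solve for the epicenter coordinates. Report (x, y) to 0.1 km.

x ≈ -41.9 km, y ≈ -19.4 km

Distance from S−P lag: d = Δt · v_P v_S / (v_P − v_S) = Δt · (6.51·3.19)/(6.51−3.19) ≈ 6.2551·Δt.
So d_RID = 53.64, d_MCB = 45.15, d_HUMO = 68.06 km.
Circle about each station: (x − 10.8)² + (y + 9.4)² = 53.64²; (x + 68.2)² + (y + 56.1)² = 45.15²; (x − 19.9)² + (y − 9.1)² = 68.06².
Subtracting pairs of circle equations eliminates x²+y² and gives linear equations (the radical axes):
-158.0 x − 93.4 y = 8432.18
18.2 x + 37.0 y = -1481.09
Solving the 2×2 system: x ≈ -41.9, y ≈ -19.4 km.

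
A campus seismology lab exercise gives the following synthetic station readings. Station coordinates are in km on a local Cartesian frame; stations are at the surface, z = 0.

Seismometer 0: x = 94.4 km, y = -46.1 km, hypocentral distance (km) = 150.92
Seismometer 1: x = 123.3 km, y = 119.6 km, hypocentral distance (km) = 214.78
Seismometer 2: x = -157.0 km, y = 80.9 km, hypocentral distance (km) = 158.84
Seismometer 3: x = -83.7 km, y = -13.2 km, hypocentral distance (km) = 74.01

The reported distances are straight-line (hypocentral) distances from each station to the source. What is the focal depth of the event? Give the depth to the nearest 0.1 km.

Each station gives a sphere (x−x_i)² + (y−y_i)² + z² = d_i² (stations at z=0).
Subtracting the Seismometer 0 sphere from Seismometer 1 and Seismometer 2: z² cancels, leaving linear equations in x and y:
57.8 x + 331.4 y = -4883.12
-502.8 x + 254.0 y = 17703.94
Solving: x ≈ -39.200, y ≈ -7.898 km (keep extra digits for the depth step; rounded: -39.2, -7.9).
Then from the Seismometer 0 sphere: z² = 150.92² − (x − 94.4)² − (y + 46.1)² with x = -39.200, y = -7.898, so z ≈ 58.894 ≈ 58.9 km.

z ≈ 58.9 km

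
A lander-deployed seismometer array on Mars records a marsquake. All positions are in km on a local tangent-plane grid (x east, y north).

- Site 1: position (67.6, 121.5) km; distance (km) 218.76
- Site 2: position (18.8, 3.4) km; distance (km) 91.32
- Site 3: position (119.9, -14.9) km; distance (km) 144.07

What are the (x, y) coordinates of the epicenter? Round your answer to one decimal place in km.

-6.3 km east, -84.4 km north

Circle about each station: (x − 67.6)² + (y − 121.5)² = 218.76²; (x − 18.8)² + (y − 3.4)² = 91.32²; (x − 119.9)² + (y + 14.9)² = 144.07².
Subtracting pairs of circle equations eliminates x²+y² and gives linear equations (the radical axes):
-97.6 x − 236.2 y = 20549.59
104.6 x − 272.8 y = 22365.78
Solving the 2×2 system: x ≈ -6.3, y ≈ -84.4 km.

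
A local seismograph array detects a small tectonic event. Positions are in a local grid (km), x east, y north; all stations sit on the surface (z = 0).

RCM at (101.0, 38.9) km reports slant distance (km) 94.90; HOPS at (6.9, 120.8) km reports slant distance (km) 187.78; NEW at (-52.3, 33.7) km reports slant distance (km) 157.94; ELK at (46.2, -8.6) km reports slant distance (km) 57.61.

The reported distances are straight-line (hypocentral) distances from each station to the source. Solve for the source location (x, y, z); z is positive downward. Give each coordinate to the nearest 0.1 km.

(79.3, -51.3, 20.0)

Each station gives a sphere (x−x_i)² + (y−y_i)² + z² = d_i² (stations at z=0).
Subtracting the RCM sphere from HOPS and NEW: z² cancels, leaving linear equations in x and y:
-188.2 x + 163.8 y = -23329.28
-306.6 x − 10.4 y = -23782.26
Solving: x ≈ 79.308, y ≈ -51.304 km (keep extra digits for the depth step; rounded: 79.3, -51.3).
Then from the RCM sphere: z² = 94.90² − (x − 101.0)² − (y − 38.9)² with x = 79.308, y = -51.304, so z ≈ 19.968 ≈ 20.0 km.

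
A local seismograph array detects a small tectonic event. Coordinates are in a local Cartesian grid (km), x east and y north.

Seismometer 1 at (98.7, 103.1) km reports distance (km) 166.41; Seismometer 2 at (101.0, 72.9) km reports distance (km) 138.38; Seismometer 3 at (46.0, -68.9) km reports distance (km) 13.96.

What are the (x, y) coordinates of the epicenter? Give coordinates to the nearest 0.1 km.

53.3 km east, -57.0 km north

Circle about each station: (x − 98.7)² + (y − 103.1)² = 166.41²; (x − 101.0)² + (y − 72.9)² = 138.38²; (x − 46.0)² + (y + 68.9)² = 13.96².
Subtracting the Seismometer 1 equation from the Seismometer 2 and Seismometer 3 equations removes the quadratic terms:
4.6 x − 60.4 y = 3687.37
-105.4 x − 344.0 y = 13989.32
Solving the 2×2 system: x ≈ 53.3, y ≈ -57.0 km.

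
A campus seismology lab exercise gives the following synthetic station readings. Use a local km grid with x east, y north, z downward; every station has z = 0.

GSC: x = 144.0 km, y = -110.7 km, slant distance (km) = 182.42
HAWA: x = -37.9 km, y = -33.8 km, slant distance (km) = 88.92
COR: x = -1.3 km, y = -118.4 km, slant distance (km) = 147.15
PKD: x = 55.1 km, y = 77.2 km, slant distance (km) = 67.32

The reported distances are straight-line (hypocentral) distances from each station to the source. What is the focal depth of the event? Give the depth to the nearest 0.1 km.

z ≈ 27.1 km

Each station gives a sphere (x−x_i)² + (y−y_i)² + z² = d_i² (stations at z=0).
Subtracting the GSC sphere from HAWA and COR: z² cancels, leaving linear equations in x and y:
-363.8 x + 153.8 y = -5041.35
-290.6 x − 15.4 y = -7346.31
Solving: x ≈ 24.007, y ≈ 24.009 km (keep extra digits for the depth step; rounded: 24.0, 24.0).
Then from the GSC sphere: z² = 182.42² − (x − 144.0)² − (y + 110.7)² with x = 24.007, y = 24.009, so z ≈ 27.060 ≈ 27.1 km.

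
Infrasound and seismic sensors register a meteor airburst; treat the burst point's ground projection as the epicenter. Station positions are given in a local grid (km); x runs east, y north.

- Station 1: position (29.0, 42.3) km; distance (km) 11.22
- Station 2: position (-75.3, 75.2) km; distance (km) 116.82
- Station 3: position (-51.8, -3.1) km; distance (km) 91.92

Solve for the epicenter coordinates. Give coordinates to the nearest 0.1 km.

Circle about each station: (x − 29.0)² + (y − 42.3)² = 11.22²; (x + 75.3)² + (y − 75.2)² = 116.82²; (x + 51.8)² + (y + 3.1)² = 91.92².
Subtracting the Station 1 equation from the Station 2 and Station 3 equations removes the quadratic terms:
-208.6 x + 65.8 y = -4826.18
-161.6 x − 90.8 y = -8260.84
Solving the 2×2 system: x ≈ 33.2, y ≈ 31.9 km.

33.2 km east, 31.9 km north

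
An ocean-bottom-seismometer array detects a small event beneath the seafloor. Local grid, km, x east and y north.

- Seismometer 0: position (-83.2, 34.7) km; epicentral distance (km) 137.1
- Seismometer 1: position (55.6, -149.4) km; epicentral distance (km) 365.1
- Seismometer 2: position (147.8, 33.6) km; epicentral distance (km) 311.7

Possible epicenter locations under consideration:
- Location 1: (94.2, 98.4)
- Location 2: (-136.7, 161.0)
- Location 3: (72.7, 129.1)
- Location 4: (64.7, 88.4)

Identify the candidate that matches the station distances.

Location 2

For each candidate, compare |candidate − station| to the reported distance:
Location 1: residuals Seismometer 0 51.4, Seismometer 1 114.3, Seismometer 2 227.6 → max 227.6 km
Location 2: residuals Seismometer 0 0.1, Seismometer 1 0.0, Seismometer 2 0.0 → max 0.1 km
Location 3: residuals Seismometer 0 45.2, Seismometer 1 86.1, Seismometer 2 190.2 → max 190.2 km
Location 4: residuals Seismometer 0 20.2, Seismometer 1 127.1, Seismometer 2 212.2 → max 212.2 km
Only Location 2 has all residuals ≈ 0.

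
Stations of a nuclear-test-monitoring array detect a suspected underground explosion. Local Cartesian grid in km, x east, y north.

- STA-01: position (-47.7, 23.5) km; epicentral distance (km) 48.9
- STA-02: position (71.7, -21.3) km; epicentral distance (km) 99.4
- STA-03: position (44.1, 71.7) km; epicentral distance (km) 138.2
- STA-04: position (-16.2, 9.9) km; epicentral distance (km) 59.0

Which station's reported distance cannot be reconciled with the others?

Solve using three stations at a time. Using STA-02, STA-03, STA-04 (subtract circle equations pairwise → linear system) gives (x, y) ≈ (-23.9, -48.6).
Distances from that point to each station vs reported:
  STA-01: calculated 76.0 vs reported 48.9 → residual 27.1 km
  STA-02: calculated 99.4 vs reported 99.4 → residual 0.0 km
  STA-03: calculated 138.2 vs reported 138.2 → residual 0.0 km
  STA-04: calculated 59.0 vs reported 59.0 → residual 0.0 km
STA-02, STA-03, STA-04 are mutually consistent (residuals ≈ 0); STA-01 is off by 27.1 km.

STA-01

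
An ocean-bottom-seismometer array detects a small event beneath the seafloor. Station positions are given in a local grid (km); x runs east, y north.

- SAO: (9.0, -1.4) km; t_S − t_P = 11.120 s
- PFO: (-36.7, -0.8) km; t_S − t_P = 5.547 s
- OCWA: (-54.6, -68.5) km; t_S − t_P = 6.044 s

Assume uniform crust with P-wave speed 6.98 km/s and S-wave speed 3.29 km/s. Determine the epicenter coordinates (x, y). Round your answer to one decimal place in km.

x ≈ -53.6 km, y ≈ -30.9 km

Distance from S−P lag: d = Δt · v_P v_S / (v_P − v_S) = Δt · (6.98·3.29)/(6.98−3.29) ≈ 6.2234·Δt.
So d_SAO = 69.20, d_PFO = 34.52, d_OCWA = 37.61 km.
Circle about each station: (x − 9.0)² + (y + 1.4)² = 69.20²; (x + 36.7)² + (y + 0.8)² = 34.52²; (x + 54.6)² + (y + 68.5)² = 37.61².
Subtracting the SAO equation from the PFO and OCWA equations removes the quadratic terms:
-91.4 x + 1.2 y = 4861.58
-127.2 x − 134.2 y = 10964.58
Solving the 2×2 system: x ≈ -53.6, y ≈ -30.9 km.
Check against SAO (with the unrounded x, y): √((x − 9.0)²+(y + 1.4)²) = 69.20 ≈ 69.20 km. ✓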